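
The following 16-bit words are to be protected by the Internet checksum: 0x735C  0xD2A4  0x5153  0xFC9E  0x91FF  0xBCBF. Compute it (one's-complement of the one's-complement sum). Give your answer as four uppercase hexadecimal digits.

One's-complement addition (fold any carry out of bit 15 back into bit 0):
  0x735C + 0xD2A4 = 0x14600 → wrap carry → 0x4601
  0x4601 + 0x5153 = 0x09754
  0x9754 + 0xFC9E = 0x193F2 → wrap carry → 0x93F3
  0x93F3 + 0x91FF = 0x125F2 → wrap carry → 0x25F3
  0x25F3 + 0xBCBF = 0x0E2B2
One's-complement sum = 0xE2B2.
Checksum = ~0xE2B2 & 0xFFFF = 0x1D4D.

1D4D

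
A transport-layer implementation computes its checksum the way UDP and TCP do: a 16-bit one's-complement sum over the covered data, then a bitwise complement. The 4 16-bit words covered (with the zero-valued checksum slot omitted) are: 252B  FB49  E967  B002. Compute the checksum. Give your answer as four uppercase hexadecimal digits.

4620

One's-complement addition (fold any carry out of bit 15 back into bit 0):
  0x252B + 0xFB49 = 0x12074 → wrap carry → 0x2075
  0x2075 + 0xE967 = 0x109DC → wrap carry → 0x09DD
  0x09DD + 0xB002 = 0x0B9DF
One's-complement sum = 0xB9DF.
Checksum = ~0xB9DF & 0xFFFF = 0x4620.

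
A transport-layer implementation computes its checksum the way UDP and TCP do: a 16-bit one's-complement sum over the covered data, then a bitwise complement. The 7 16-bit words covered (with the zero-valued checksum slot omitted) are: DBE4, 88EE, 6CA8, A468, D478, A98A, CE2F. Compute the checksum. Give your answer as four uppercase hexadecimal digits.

One's-complement addition (fold any carry out of bit 15 back into bit 0):
  0xDBE4 + 0x88EE = 0x164D2 → wrap carry → 0x64D3
  0x64D3 + 0x6CA8 = 0x0D17B
  0xD17B + 0xA468 = 0x175E3 → wrap carry → 0x75E4
  0x75E4 + 0xD478 = 0x14A5C → wrap carry → 0x4A5D
  0x4A5D + 0xA98A = 0x0F3E7
  0xF3E7 + 0xCE2F = 0x1C216 → wrap carry → 0xC217
One's-complement sum = 0xC217.
Checksum = ~0xC217 & 0xFFFF = 0x3DE8.

3DE8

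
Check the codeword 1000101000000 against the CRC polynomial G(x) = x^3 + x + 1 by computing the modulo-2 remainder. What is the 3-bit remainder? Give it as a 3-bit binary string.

000

Modulo-2 division of 1000101000000 by 1011:
  pos 0: 1000 XOR 1011 = 0011
  pos 2: 1110 XOR 1011 = 0101
  pos 3: 1011 XOR 1011 = 0000
Remainder = 000 (zero — the frame passes the CRC check).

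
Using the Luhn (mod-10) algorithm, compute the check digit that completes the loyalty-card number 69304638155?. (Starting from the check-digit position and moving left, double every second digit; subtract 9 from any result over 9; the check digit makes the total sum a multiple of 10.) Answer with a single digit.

6

Partial digits right→left: 5 5 1 8 3 6 4 0 3 9 6
Double every second digit counting from the check-digit position (so the 1st, 3rd, 5th, ... of the partial from the right).
  doubled (with −9 where >9): 1 2 6 8 6 3 → sum 26
  kept as-is: 5 8 6 0 9 → sum 28
Total = 26 + 28 = 54.
Check digit = (10 − (54 mod 10)) mod 10 = 6.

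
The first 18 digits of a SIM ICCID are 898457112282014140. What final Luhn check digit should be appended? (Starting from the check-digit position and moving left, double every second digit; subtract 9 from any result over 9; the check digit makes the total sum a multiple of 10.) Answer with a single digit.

Partial digits right→left: 0 4 1 4 1 0 2 8 2 2 1 1 7 5 4 8 9 8
Double every second digit counting from the check-digit position (so the 1st, 3rd, 5th, ... of the partial from the right).
  doubled (with −9 where >9): 0 2 2 4 4 2 5 8 9 → sum 36
  kept as-is: 4 4 0 8 2 1 5 8 8 → sum 40
Total = 36 + 40 = 76.
Check digit = (10 − (76 mod 10)) mod 10 = 4.

4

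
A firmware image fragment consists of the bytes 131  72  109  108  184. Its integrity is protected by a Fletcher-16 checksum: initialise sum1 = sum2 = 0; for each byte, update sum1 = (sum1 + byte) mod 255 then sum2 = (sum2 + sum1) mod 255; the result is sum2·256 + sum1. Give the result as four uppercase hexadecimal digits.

8C5E

Running sums (mod 255):
  after byte 0 (131): sum1=131, sum2=131
  after byte 1 (72): sum1=203, sum2=79
  after byte 2 (109): sum1=57, sum2=136
  after byte 3 (108): sum1=165, sum2=46
  after byte 4 (184): sum1=94, sum2=140
Checksum = sum2·256 + sum1 = 140·256 + 94 = 35934 = 0x8C5E.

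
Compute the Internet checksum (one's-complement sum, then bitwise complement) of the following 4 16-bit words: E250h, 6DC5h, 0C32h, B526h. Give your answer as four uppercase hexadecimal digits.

EE90

One's-complement addition (fold any carry out of bit 15 back into bit 0):
  0xE250 + 0x6DC5 = 0x15015 → wrap carry → 0x5016
  0x5016 + 0x0C32 = 0x05C48
  0x5C48 + 0xB526 = 0x1116E → wrap carry → 0x116F
One's-complement sum = 0x116F.
Checksum = ~0x116F & 0xFFFF = 0xEE90.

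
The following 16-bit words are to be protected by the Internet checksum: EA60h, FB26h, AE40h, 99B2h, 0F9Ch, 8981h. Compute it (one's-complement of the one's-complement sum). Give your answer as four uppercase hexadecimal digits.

One's-complement addition (fold any carry out of bit 15 back into bit 0):
  0xEA60 + 0xFB26 = 0x1E586 → wrap carry → 0xE587
  0xE587 + 0xAE40 = 0x193C7 → wrap carry → 0x93C8
  0x93C8 + 0x99B2 = 0x12D7A → wrap carry → 0x2D7B
  0x2D7B + 0x0F9C = 0x03D17
  0x3D17 + 0x8981 = 0x0C698
One's-complement sum = 0xC698.
Checksum = ~0xC698 & 0xFFFF = 0x3967.

3967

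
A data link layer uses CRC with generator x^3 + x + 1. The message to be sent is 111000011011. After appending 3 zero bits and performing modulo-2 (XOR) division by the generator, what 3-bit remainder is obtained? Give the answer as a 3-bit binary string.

Append 3 zeros: 111000011011000. Divide by 1011 (XOR where the leading bit is 1):
  pos 0: 1110 XOR 1011 = 0101
  pos 1: 1010 XOR 1011 = 0001
  pos 4: 1001 XOR 1011 = 0010
  pos 6: 1010 XOR 1011 = 0001
  pos 9: 1110 XOR 1011 = 0101
  pos 10: 1010 XOR 1011 = 0001
Remainder (last 3 bits) = 010. This is the CRC / FCS.

010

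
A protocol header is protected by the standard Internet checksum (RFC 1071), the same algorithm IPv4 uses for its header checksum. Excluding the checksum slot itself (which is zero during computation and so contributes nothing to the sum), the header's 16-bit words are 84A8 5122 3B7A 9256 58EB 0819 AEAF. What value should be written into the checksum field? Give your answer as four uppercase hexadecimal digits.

4CB0

One's-complement addition (fold any carry out of bit 15 back into bit 0):
  0x84A8 + 0x5122 = 0x0D5CA
  0xD5CA + 0x3B7A = 0x11144 → wrap carry → 0x1145
  0x1145 + 0x9256 = 0x0A39B
  0xA39B + 0x58EB = 0x0FC86
  0xFC86 + 0x0819 = 0x1049F → wrap carry → 0x04A0
  0x04A0 + 0xAEAF = 0x0B34F
One's-complement sum = 0xB34F.
Checksum = ~0xB34F & 0xFFFF = 0x4CB0.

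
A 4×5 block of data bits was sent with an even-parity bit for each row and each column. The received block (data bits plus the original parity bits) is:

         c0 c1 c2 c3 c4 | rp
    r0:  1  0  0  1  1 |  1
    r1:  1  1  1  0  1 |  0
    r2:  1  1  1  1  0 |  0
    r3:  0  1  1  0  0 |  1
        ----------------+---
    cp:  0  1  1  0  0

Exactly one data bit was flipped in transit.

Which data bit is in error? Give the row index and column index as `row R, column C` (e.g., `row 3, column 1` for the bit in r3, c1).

Recompute each row's even parity and compare to rp:
  r0: data parity 1, sent rp 1 → ok
  r1: data parity 0, sent rp 0 → ok
  r2: data parity 0, sent rp 0 → ok
  r3: data parity 0, sent rp 1 → mismatch
Recompute each column's even parity and compare to cp:
  c0: data parity 1, sent cp 0 → mismatch
  c1: data parity 1, sent cp 1 → ok
  c2: data parity 1, sent cp 1 → ok
  c3: data parity 0, sent cp 0 → ok
  c4: data parity 0, sent cp 0 → ok
Exactly one row (r3) and one column (c0) fail → the flipped bit is at their intersection.

row 3, column 0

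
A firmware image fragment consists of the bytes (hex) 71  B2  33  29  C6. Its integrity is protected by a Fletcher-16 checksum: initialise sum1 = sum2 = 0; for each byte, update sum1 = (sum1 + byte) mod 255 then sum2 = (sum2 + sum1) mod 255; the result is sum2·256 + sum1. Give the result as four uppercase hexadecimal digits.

Running sums (mod 255):
  after byte 0 (71): sum1=113, sum2=113
  after byte 1 (B2): sum1=36, sum2=149
  after byte 2 (33): sum1=87, sum2=236
  after byte 3 (29): sum1=128, sum2=109
  after byte 4 (C6): sum1=71, sum2=180
Checksum = sum2·256 + sum1 = 180·256 + 71 = 46151 = 0xB447.

B447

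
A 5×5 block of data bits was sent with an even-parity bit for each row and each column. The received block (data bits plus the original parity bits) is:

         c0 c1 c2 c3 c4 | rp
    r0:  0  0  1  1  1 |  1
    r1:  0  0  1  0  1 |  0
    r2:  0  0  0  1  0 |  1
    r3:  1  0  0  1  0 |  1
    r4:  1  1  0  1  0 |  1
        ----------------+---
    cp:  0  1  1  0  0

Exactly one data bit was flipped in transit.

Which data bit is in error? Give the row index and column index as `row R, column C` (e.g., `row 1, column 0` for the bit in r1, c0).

Recompute each row's even parity and compare to rp:
  r0: data parity 1, sent rp 1 → ok
  r1: data parity 0, sent rp 0 → ok
  r2: data parity 1, sent rp 1 → ok
  r3: data parity 0, sent rp 1 → mismatch
  r4: data parity 1, sent rp 1 → ok
Recompute each column's even parity and compare to cp:
  c0: data parity 0, sent cp 0 → ok
  c1: data parity 1, sent cp 1 → ok
  c2: data parity 0, sent cp 1 → mismatch
  c3: data parity 0, sent cp 0 → ok
  c4: data parity 0, sent cp 0 → ok
Exactly one row (r3) and one column (c2) fail → the flipped bit is at their intersection.

row 3, column 2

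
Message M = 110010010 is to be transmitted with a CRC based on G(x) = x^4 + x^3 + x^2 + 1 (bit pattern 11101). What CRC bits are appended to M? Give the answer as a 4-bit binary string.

Append 4 zeros: 1100100100000. Divide by 11101 (XOR where the leading bit is 1):
  pos 0: 11001 XOR 11101 = 00100
  pos 2: 10000 XOR 11101 = 01101
  pos 3: 11011 XOR 11101 = 00110
  pos 5: 11000 XOR 11101 = 00101
  pos 7: 10100 XOR 11101 = 01001
  pos 8: 10010 XOR 11101 = 01111
Remainder (last 4 bits) = 1111. This is the CRC / FCS.

1111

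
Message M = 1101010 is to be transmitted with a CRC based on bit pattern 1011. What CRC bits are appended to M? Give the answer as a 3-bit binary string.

Append 3 zeros: 1101010000. Divide by 1011 (XOR where the leading bit is 1):
  pos 0: 1101 XOR 1011 = 0110
  pos 1: 1100 XOR 1011 = 0111
  pos 2: 1111 XOR 1011 = 0100
  pos 3: 1000 XOR 1011 = 0011
  pos 5: 1100 XOR 1011 = 0111
  pos 6: 1110 XOR 1011 = 0101
Remainder (last 3 bits) = 101. This is the CRC / FCS.

101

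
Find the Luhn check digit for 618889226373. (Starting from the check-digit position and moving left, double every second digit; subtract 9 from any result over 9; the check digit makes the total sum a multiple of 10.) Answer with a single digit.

Partial digits right→left: 3 7 3 6 2 2 9 8 8 8 1 6
Double every second digit counting from the check-digit position (so the 1st, 3rd, 5th, ... of the partial from the right).
  doubled (with −9 where >9): 6 6 4 9 7 2 → sum 34
  kept as-is: 7 6 2 8 8 6 → sum 37
Total = 34 + 37 = 71.
Check digit = (10 − (71 mod 10)) mod 10 = 9.

9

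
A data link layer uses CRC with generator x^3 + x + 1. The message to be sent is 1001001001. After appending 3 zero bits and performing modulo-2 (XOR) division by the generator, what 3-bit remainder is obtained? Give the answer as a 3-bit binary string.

Append 3 zeros: 1001001001000. Divide by 1011 (XOR where the leading bit is 1):
  pos 0: 1001 XOR 1011 = 0010
  pos 2: 1000 XOR 1011 = 0011
  pos 4: 1110 XOR 1011 = 0101
  pos 5: 1010 XOR 1011 = 0001
  pos 8: 1100 XOR 1011 = 0111
  pos 9: 1110 XOR 1011 = 0101
Remainder (last 3 bits) = 101. This is the CRC / FCS.

101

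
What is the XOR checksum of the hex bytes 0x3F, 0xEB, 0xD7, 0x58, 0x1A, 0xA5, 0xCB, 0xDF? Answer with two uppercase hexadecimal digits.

XOR the bytes together:
  start with 0x3F
  0x3F ⊕ 0xEB = 0xD4
  0xD4 ⊕ 0xD7 = 0x03
  0x03 ⊕ 0x58 = 0x5B
  0x5B ⊕ 0x1A = 0x41
  0x41 ⊕ 0xA5 = 0xE4
  0xE4 ⊕ 0xCB = 0x2F
  0x2F ⊕ 0xDF = 0xF0

F0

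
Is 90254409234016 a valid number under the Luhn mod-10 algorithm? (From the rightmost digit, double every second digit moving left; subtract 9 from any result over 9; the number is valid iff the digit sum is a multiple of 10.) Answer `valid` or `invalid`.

From the right, keep odd positions and double even positions (subtract 9 from any doubled value over 9):
  doubled (positions 2,4,...): 2 8 4 0 8 4 9 → sum 35
  kept (positions 1,3,...): 6 0 3 9 4 5 0 → sum 27
Total = 62.
62 mod 10 = 2, so the number is invalid.

invalid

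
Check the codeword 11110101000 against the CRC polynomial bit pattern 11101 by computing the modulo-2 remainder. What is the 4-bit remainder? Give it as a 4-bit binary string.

0000

Modulo-2 division of 11110101000 by 11101:
  pos 0: 11110 XOR 11101 = 00011
  pos 3: 11101 XOR 11101 = 00000
Remainder = 0000 (zero — the frame passes the CRC check).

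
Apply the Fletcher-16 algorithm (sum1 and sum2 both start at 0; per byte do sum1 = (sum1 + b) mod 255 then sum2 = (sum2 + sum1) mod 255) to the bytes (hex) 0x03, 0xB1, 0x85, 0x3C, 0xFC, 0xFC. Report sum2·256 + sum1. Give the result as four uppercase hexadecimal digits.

Running sums (mod 255):
  after byte 0 (0x03): sum1=3, sum2=3
  after byte 1 (0xB1): sum1=180, sum2=183
  after byte 2 (0x85): sum1=58, sum2=241
  after byte 3 (0x3C): sum1=118, sum2=104
  after byte 4 (0xFC): sum1=115, sum2=219
  after byte 5 (0xFC): sum1=112, sum2=76
Checksum = sum2·256 + sum1 = 76·256 + 112 = 19568 = 0x4C70.

4C70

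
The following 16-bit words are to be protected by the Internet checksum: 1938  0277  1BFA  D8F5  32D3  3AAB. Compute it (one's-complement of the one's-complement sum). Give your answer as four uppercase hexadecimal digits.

One's-complement addition (fold any carry out of bit 15 back into bit 0):
  0x1938 + 0x0277 = 0x01BAF
  0x1BAF + 0x1BFA = 0x037A9
  0x37A9 + 0xD8F5 = 0x1109E → wrap carry → 0x109F
  0x109F + 0x32D3 = 0x04372
  0x4372 + 0x3AAB = 0x07E1D
One's-complement sum = 0x7E1D.
Checksum = ~0x7E1D & 0xFFFF = 0x81E2.

81E2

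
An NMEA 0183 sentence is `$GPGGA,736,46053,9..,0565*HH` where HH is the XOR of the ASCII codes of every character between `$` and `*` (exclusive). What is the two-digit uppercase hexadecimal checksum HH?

XOR the ASCII codes of the payload characters:
  'G' = 0x47 → acc = 0x47
  'P' = 0x50 → acc = 0x17
  'G' = 0x47 → acc = 0x50
  'G' = 0x47 → acc = 0x17
  'A' = 0x41 → acc = 0x56
  ',' = 0x2C → acc = 0x7A
  '7' = 0x37 → acc = 0x4D
  '3' = 0x33 → acc = 0x7E
  '6' = 0x36 → acc = 0x48
  ',' = 0x2C → acc = 0x64
  '4' = 0x34 → acc = 0x50
  '6' = 0x36 → acc = 0x66
  '0' = 0x30 → acc = 0x56
  '5' = 0x35 → acc = 0x63
  '3' = 0x33 → acc = 0x50
  ',' = 0x2C → acc = 0x7C
  '9' = 0x39 → acc = 0x45
  '.' = 0x2E → acc = 0x6B
  '.' = 0x2E → acc = 0x45
  ',' = 0x2C → acc = 0x69
  '0' = 0x30 → acc = 0x59
  '5' = 0x35 → acc = 0x6C
  '6' = 0x36 → acc = 0x5A
  '5' = 0x35 → acc = 0x6F
Checksum = 0x6F.

6F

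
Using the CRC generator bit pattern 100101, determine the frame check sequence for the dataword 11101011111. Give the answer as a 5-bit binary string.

10101

Append 5 zeros: 1110101111100000. Divide by 100101 (XOR where the leading bit is 1):
  pos 0: 111010 XOR 100101 = 011111
  pos 1: 111111 XOR 100101 = 011010
  pos 2: 110101 XOR 100101 = 010000
  pos 3: 100001 XOR 100101 = 000100
  pos 6: 100110 XOR 100101 = 000011
  pos 10: 110000 XOR 100101 = 010101
Remainder (last 5 bits) = 10101. This is the CRC / FCS.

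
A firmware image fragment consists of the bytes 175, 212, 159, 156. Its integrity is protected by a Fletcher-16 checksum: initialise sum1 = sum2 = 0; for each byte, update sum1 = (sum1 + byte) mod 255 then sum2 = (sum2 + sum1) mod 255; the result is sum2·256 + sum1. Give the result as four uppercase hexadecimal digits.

Running sums (mod 255):
  after byte 0 (175): sum1=175, sum2=175
  after byte 1 (212): sum1=132, sum2=52
  after byte 2 (159): sum1=36, sum2=88
  after byte 3 (156): sum1=192, sum2=25
Checksum = sum2·256 + sum1 = 25·256 + 192 = 6592 = 0x19C0.

19C0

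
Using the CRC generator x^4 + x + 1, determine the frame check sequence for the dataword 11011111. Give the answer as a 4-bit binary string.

1110

Append 4 zeros: 110111110000. Divide by 10011 (XOR where the leading bit is 1):
  pos 0: 11011 XOR 10011 = 01000
  pos 1: 10001 XOR 10011 = 00010
  pos 4: 10110 XOR 10011 = 00101
  pos 6: 10100 XOR 10011 = 00111
Remainder (last 4 bits) = 1110. This is the CRC / FCS.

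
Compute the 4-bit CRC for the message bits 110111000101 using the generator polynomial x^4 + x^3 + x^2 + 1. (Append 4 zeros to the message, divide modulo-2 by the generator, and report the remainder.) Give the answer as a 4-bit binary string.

Append 4 zeros: 1101110001010000. Divide by 11101 (XOR where the leading bit is 1):
  pos 0: 11011 XOR 11101 = 00110
  pos 2: 11010 XOR 11101 = 00111
  pos 4: 11100 XOR 11101 = 00001
  pos 8: 11010 XOR 11101 = 00111
  pos 10: 11100 XOR 11101 = 00001
Remainder (last 4 bits) = 0010. This is the CRC / FCS.

0010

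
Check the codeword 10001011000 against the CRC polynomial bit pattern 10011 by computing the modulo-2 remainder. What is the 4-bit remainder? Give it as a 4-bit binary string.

0000

Modulo-2 division of 10001011000 by 10011:
  pos 0: 10001 XOR 10011 = 00010
  pos 3: 10011 XOR 10011 = 00000
Remainder = 0000 (zero — the frame passes the CRC check).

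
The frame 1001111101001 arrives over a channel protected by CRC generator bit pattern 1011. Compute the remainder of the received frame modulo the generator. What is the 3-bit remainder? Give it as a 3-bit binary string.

000

Modulo-2 division of 1001111101001 by 1011:
  pos 0: 1001 XOR 1011 = 0010
  pos 2: 1011 XOR 1011 = 0000
  pos 6: 1101 XOR 1011 = 0110
  pos 7: 1100 XOR 1011 = 0111
  pos 8: 1110 XOR 1011 = 0101
  pos 9: 1011 XOR 1011 = 0000
Remainder = 000 (zero — the frame passes the CRC check).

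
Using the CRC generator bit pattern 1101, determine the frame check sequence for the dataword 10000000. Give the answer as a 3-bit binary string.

Append 3 zeros: 10000000000. Divide by 1101 (XOR where the leading bit is 1):
  pos 0: 1000 XOR 1101 = 0101
  pos 1: 1010 XOR 1101 = 0111
  pos 2: 1110 XOR 1101 = 0011
  pos 4: 1100 XOR 1101 = 0001
  pos 7: 1000 XOR 1101 = 0101
Remainder (last 3 bits) = 101. This is the CRC / FCS.

101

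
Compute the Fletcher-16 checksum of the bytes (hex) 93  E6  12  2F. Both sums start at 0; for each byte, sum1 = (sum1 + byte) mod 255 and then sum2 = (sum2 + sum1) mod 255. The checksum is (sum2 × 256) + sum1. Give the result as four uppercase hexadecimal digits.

Running sums (mod 255):
  after byte 0 (93): sum1=147, sum2=147
  after byte 1 (E6): sum1=122, sum2=14
  after byte 2 (12): sum1=140, sum2=154
  after byte 3 (2F): sum1=187, sum2=86
Checksum = sum2·256 + sum1 = 86·256 + 187 = 22203 = 0x56BB.

56BB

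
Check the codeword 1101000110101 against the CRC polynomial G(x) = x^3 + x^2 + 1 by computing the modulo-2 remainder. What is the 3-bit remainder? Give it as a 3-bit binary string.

001

Modulo-2 division of 1101000110101 by 1101:
  pos 0: 1101 XOR 1101 = 0000
  pos 7: 1101 XOR 1101 = 0000
Remainder = 001 (nonzero — an error is detected).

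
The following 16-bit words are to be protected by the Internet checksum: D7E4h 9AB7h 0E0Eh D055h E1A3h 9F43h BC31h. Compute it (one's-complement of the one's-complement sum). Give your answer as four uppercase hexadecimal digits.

71E6

One's-complement addition (fold any carry out of bit 15 back into bit 0):
  0xD7E4 + 0x9AB7 = 0x1729B → wrap carry → 0x729C
  0x729C + 0x0E0E = 0x080AA
  0x80AA + 0xD055 = 0x150FF → wrap carry → 0x5100
  0x5100 + 0xE1A3 = 0x132A3 → wrap carry → 0x32A4
  0x32A4 + 0x9F43 = 0x0D1E7
  0xD1E7 + 0xBC31 = 0x18E18 → wrap carry → 0x8E19
One's-complement sum = 0x8E19.
Checksum = ~0x8E19 & 0xFFFF = 0x71E6.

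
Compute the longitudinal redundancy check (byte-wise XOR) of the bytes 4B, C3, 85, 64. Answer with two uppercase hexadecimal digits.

69

XOR the bytes together:
  start with 0x4B
  0x4B ⊕ 0xC3 = 0x88
  0x88 ⊕ 0x85 = 0x0D
  0x0D ⊕ 0x64 = 0x69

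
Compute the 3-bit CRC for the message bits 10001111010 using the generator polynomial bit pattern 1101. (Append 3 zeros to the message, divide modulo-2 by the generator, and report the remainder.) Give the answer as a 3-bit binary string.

000

Append 3 zeros: 10001111010000. Divide by 1101 (XOR where the leading bit is 1):
  pos 0: 1000 XOR 1101 = 0101
  pos 1: 1011 XOR 1101 = 0110
  pos 2: 1101 XOR 1101 = 0000
  pos 6: 1101 XOR 1101 = 0000
Remainder (last 3 bits) = 000. This is the CRC / FCS.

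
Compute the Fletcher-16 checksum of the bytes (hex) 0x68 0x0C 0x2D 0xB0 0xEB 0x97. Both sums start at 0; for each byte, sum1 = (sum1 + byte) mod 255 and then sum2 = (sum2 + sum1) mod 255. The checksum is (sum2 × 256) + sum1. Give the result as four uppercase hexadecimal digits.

Running sums (mod 255):
  after byte 0 (0x68): sum1=104, sum2=104
  after byte 1 (0x0C): sum1=116, sum2=220
  after byte 2 (0x2D): sum1=161, sum2=126
  after byte 3 (0xB0): sum1=82, sum2=208
  after byte 4 (0xEB): sum1=62, sum2=15
  after byte 5 (0x97): sum1=213, sum2=228
Checksum = sum2·256 + sum1 = 228·256 + 213 = 58581 = 0xE4D5.

E4D5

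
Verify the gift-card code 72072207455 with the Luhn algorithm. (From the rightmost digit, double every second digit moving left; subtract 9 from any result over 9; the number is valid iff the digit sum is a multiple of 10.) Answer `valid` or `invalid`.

From the right, keep odd positions and double even positions (subtract 9 from any doubled value over 9):
  doubled (positions 2,4,...): 1 5 4 5 4 → sum 19
  kept (positions 1,3,...): 5 4 0 2 0 7 → sum 18
Total = 37.
37 mod 10 = 7, so the number is invalid.

invalid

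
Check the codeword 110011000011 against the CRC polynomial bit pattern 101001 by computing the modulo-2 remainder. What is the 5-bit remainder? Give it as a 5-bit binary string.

00000

Modulo-2 division of 110011000011 by 101001:
  pos 0: 110011 XOR 101001 = 011010
  pos 1: 110100 XOR 101001 = 011101
  pos 2: 111010 XOR 101001 = 010011
  pos 3: 100110 XOR 101001 = 001111
  pos 5: 111101 XOR 101001 = 010100
  pos 6: 101001 XOR 101001 = 000000
Remainder = 00000 (zero — the frame passes the CRC check).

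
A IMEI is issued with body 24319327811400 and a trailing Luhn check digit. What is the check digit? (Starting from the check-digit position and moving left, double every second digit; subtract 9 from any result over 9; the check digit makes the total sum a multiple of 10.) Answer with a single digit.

4

Partial digits right→left: 0 0 4 1 1 8 7 2 3 9 1 3 4 2
Double every second digit counting from the check-digit position (so the 1st, 3rd, 5th, ... of the partial from the right).
  doubled (with −9 where >9): 0 8 2 5 6 2 8 → sum 31
  kept as-is: 0 1 8 2 9 3 2 → sum 25
Total = 31 + 25 = 56.
Check digit = (10 − (56 mod 10)) mod 10 = 4.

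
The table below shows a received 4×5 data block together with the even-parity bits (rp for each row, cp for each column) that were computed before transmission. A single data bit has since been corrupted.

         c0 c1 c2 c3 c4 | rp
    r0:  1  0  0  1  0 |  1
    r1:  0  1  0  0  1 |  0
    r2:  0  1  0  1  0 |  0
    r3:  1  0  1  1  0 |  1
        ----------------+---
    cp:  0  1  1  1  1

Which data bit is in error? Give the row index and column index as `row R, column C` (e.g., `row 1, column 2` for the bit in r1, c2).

row 0, column 1

Recompute each row's even parity and compare to rp:
  r0: data parity 0, sent rp 1 → mismatch
  r1: data parity 0, sent rp 0 → ok
  r2: data parity 0, sent rp 0 → ok
  r3: data parity 1, sent rp 1 → ok
Recompute each column's even parity and compare to cp:
  c0: data parity 0, sent cp 0 → ok
  c1: data parity 0, sent cp 1 → mismatch
  c2: data parity 1, sent cp 1 → ok
  c3: data parity 1, sent cp 1 → ok
  c4: data parity 1, sent cp 1 → ok
Exactly one row (r0) and one column (c1) fail → the flipped bit is at their intersection.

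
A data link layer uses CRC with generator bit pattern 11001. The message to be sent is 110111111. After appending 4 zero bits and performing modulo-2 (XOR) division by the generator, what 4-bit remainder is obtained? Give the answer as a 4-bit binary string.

Append 4 zeros: 1101111110000. Divide by 11001 (XOR where the leading bit is 1):
  pos 0: 11011 XOR 11001 = 00010
  pos 3: 10111 XOR 11001 = 01110
  pos 4: 11101 XOR 11001 = 00100
  pos 6: 10000 XOR 11001 = 01001
  pos 7: 10010 XOR 11001 = 01011
  pos 8: 10110 XOR 11001 = 01111
Remainder (last 4 bits) = 1111. This is the CRC / FCS.

1111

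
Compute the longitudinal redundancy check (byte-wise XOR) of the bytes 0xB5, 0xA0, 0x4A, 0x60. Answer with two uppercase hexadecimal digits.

XOR the bytes together:
  start with 0xB5
  0xB5 ⊕ 0xA0 = 0x15
  0x15 ⊕ 0x4A = 0x5F
  0x5F ⊕ 0x60 = 0x3F

3F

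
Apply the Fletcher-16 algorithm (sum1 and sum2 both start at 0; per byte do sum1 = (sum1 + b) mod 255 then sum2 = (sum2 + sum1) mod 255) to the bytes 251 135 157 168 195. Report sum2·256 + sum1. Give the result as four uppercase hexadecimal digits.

Running sums (mod 255):
  after byte 0 (251): sum1=251, sum2=251
  after byte 1 (135): sum1=131, sum2=127
  after byte 2 (157): sum1=33, sum2=160
  after byte 3 (168): sum1=201, sum2=106
  after byte 4 (195): sum1=141, sum2=247
Checksum = sum2·256 + sum1 = 247·256 + 141 = 63373 = 0xF78D.

F78D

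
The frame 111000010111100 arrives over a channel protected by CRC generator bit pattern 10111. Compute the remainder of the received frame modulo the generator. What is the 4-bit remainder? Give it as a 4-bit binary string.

Modulo-2 division of 111000010111100 by 10111:
  pos 0: 11100 XOR 10111 = 01011
  pos 1: 10110 XOR 10111 = 00001
  pos 5: 10101 XOR 10111 = 00010
  pos 8: 10111 XOR 10111 = 00000
Remainder = 0000 (zero — the frame passes the CRC check).

0000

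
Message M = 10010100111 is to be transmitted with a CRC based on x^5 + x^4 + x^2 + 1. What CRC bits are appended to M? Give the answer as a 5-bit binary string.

11011

Append 5 zeros: 1001010011100000. Divide by 110101 (XOR where the leading bit is 1):
  pos 0: 100101 XOR 110101 = 010000
  pos 1: 100000 XOR 110101 = 010101
  pos 2: 101010 XOR 110101 = 011111
  pos 3: 111111 XOR 110101 = 001010
  pos 5: 101011 XOR 110101 = 011110
  pos 6: 111100 XOR 110101 = 001001
  pos 8: 100100 XOR 110101 = 010001
  pos 9: 100010 XOR 110101 = 010111
  pos 10: 101110 XOR 110101 = 011011
Remainder (last 5 bits) = 11011. This is the CRC / FCS.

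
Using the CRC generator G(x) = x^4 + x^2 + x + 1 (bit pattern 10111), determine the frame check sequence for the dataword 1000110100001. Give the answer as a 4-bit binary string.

Append 4 zeros: 10001101000010000. Divide by 10111 (XOR where the leading bit is 1):
  pos 0: 10001 XOR 10111 = 00110
  pos 2: 11010 XOR 10111 = 01101
  pos 3: 11011 XOR 10111 = 01100
  pos 4: 11000 XOR 10111 = 01111
  pos 5: 11110 XOR 10111 = 01001
  pos 6: 10010 XOR 10111 = 00101
  pos 8: 10101 XOR 10111 = 00010
  pos 11: 10000 XOR 10111 = 00111
Remainder (last 4 bits) = 1110. This is the CRC / FCS.

1110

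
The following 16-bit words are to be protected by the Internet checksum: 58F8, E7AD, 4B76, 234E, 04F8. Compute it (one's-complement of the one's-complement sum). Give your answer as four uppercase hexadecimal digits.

One's-complement addition (fold any carry out of bit 15 back into bit 0):
  0x58F8 + 0xE7AD = 0x140A5 → wrap carry → 0x40A6
  0x40A6 + 0x4B76 = 0x08C1C
  0x8C1C + 0x234E = 0x0AF6A
  0xAF6A + 0x04F8 = 0x0B462
One's-complement sum = 0xB462.
Checksum = ~0xB462 & 0xFFFF = 0x4B9D.

4B9D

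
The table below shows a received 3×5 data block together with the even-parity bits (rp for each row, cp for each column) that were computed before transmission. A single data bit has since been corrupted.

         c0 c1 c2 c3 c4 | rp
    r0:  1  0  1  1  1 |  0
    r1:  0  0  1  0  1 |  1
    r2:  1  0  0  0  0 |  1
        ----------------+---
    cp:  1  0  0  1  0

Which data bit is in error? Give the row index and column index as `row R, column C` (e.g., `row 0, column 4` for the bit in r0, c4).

Recompute each row's even parity and compare to rp:
  r0: data parity 0, sent rp 0 → ok
  r1: data parity 0, sent rp 1 → mismatch
  r2: data parity 1, sent rp 1 → ok
Recompute each column's even parity and compare to cp:
  c0: data parity 0, sent cp 1 → mismatch
  c1: data parity 0, sent cp 0 → ok
  c2: data parity 0, sent cp 0 → ok
  c3: data parity 1, sent cp 1 → ok
  c4: data parity 0, sent cp 0 → ok
Exactly one row (r1) and one column (c0) fail → the flipped bit is at their intersection.

row 1, column 0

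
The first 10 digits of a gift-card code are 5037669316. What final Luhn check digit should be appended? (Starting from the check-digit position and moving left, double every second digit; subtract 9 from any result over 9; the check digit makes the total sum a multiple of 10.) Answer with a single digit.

Partial digits right→left: 6 1 3 9 6 6 7 3 0 5
Double every second digit counting from the check-digit position (so the 1st, 3rd, 5th, ... of the partial from the right).
  doubled (with −9 where >9): 3 6 3 5 0 → sum 17
  kept as-is: 1 9 6 3 5 → sum 24
Total = 17 + 24 = 41.
Check digit = (10 − (41 mod 10)) mod 10 = 9.

9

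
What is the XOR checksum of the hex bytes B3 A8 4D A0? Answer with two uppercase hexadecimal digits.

XOR the bytes together:
  start with 0xB3
  0xB3 ⊕ 0xA8 = 0x1B
  0x1B ⊕ 0x4D = 0x56
  0x56 ⊕ 0xA0 = 0xF6

F6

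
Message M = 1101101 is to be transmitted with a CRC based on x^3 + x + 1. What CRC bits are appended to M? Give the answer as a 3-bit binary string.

Append 3 zeros: 1101101000. Divide by 1011 (XOR where the leading bit is 1):
  pos 0: 1101 XOR 1011 = 0110
  pos 1: 1101 XOR 1011 = 0110
  pos 2: 1100 XOR 1011 = 0111
  pos 3: 1111 XOR 1011 = 0100
  pos 4: 1000 XOR 1011 = 0011
  pos 6: 1100 XOR 1011 = 0111
Remainder (last 3 bits) = 111. This is the CRC / FCS.

111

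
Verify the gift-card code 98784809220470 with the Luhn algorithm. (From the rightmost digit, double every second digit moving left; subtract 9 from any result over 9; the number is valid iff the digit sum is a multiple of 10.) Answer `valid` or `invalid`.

From the right, keep odd positions and double even positions (subtract 9 from any doubled value over 9):
  doubled (positions 2,4,...): 5 0 4 0 8 5 9 → sum 31
  kept (positions 1,3,...): 0 4 2 9 8 8 8 → sum 39
Total = 70.
70 mod 10 = 0, so the number is valid.

valid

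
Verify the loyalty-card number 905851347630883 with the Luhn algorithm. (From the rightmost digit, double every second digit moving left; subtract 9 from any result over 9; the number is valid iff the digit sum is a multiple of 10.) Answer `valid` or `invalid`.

valid

From the right, keep odd positions and double even positions (subtract 9 from any doubled value over 9):
  doubled (positions 2,4,...): 7 0 3 8 2 7 0 → sum 27
  kept (positions 1,3,...): 3 8 3 7 3 5 5 9 → sum 43
Total = 70.
70 mod 10 = 0, so the number is valid.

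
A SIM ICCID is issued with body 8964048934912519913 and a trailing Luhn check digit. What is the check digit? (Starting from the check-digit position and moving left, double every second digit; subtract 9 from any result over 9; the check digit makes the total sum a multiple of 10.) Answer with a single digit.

Partial digits right→left: 3 1 9 9 1 5 2 1 9 4 3 9 8 4 0 4 6 9 8
Double every second digit counting from the check-digit position (so the 1st, 3rd, 5th, ... of the partial from the right).
  doubled (with −9 where >9): 6 9 2 4 9 6 7 0 3 7 → sum 53
  kept as-is: 1 9 5 1 4 9 4 4 9 → sum 46
Total = 53 + 46 = 99.
Check digit = (10 − (99 mod 10)) mod 10 = 1.

1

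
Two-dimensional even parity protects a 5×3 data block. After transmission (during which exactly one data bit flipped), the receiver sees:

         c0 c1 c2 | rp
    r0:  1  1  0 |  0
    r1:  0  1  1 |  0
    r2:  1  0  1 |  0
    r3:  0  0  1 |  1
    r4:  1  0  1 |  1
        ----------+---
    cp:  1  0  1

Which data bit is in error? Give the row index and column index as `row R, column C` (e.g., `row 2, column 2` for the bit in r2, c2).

row 4, column 2

Recompute each row's even parity and compare to rp:
  r0: data parity 0, sent rp 0 → ok
  r1: data parity 0, sent rp 0 → ok
  r2: data parity 0, sent rp 0 → ok
  r3: data parity 1, sent rp 1 → ok
  r4: data parity 0, sent rp 1 → mismatch
Recompute each column's even parity and compare to cp:
  c0: data parity 1, sent cp 1 → ok
  c1: data parity 0, sent cp 0 → ok
  c2: data parity 0, sent cp 1 → mismatch
Exactly one row (r4) and one column (c2) fail → the flipped bit is at their intersection.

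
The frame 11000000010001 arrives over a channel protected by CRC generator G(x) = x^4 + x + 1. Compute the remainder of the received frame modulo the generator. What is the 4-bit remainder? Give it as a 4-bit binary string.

0000

Modulo-2 division of 11000000010001 by 10011:
  pos 0: 11000 XOR 10011 = 01011
  pos 1: 10110 XOR 10011 = 00101
  pos 3: 10100 XOR 10011 = 00111
  pos 5: 11101 XOR 10011 = 01110
  pos 6: 11100 XOR 10011 = 01111
  pos 7: 11110 XOR 10011 = 01101
  pos 8: 11010 XOR 10011 = 01001
  pos 9: 10011 XOR 10011 = 00000
Remainder = 0000 (zero — the frame passes the CRC check).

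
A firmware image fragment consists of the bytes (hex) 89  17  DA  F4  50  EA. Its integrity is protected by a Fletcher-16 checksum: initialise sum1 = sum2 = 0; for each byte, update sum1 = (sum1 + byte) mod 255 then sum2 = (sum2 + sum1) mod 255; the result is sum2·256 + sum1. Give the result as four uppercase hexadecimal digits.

82AB

Running sums (mod 255):
  after byte 0 (89): sum1=137, sum2=137
  after byte 1 (17): sum1=160, sum2=42
  after byte 2 (DA): sum1=123, sum2=165
  after byte 3 (F4): sum1=112, sum2=22
  after byte 4 (50): sum1=192, sum2=214
  after byte 5 (EA): sum1=171, sum2=130
Checksum = sum2·256 + sum1 = 130·256 + 171 = 33451 = 0x82AB.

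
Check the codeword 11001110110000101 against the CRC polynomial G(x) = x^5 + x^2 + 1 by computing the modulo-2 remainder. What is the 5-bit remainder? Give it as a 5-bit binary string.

Modulo-2 division of 11001110110000101 by 100101:
  pos 0: 110011 XOR 100101 = 010110
  pos 1: 101101 XOR 100101 = 001000
  pos 3: 100001 XOR 100101 = 000100
  pos 6: 100100 XOR 100101 = 000001
  pos 11: 100101 XOR 100101 = 000000
Remainder = 00000 (zero — the frame passes the CRC check).

00000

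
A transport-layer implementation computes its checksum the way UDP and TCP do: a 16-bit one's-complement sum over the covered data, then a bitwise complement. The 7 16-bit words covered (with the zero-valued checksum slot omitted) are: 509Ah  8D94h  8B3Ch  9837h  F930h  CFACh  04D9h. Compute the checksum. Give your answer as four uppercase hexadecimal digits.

One's-complement addition (fold any carry out of bit 15 back into bit 0):
  0x509A + 0x8D94 = 0x0DE2E
  0xDE2E + 0x8B3C = 0x1696A → wrap carry → 0x696B
  0x696B + 0x9837 = 0x101A2 → wrap carry → 0x01A3
  0x01A3 + 0xF930 = 0x0FAD3
  0xFAD3 + 0xCFAC = 0x1CA7F → wrap carry → 0xCA80
  0xCA80 + 0x04D9 = 0x0CF59
One's-complement sum = 0xCF59.
Checksum = ~0xCF59 & 0xFFFF = 0x30A6.

30A6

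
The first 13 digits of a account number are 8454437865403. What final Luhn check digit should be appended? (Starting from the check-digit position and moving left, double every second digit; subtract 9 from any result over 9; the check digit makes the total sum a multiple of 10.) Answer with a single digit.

Partial digits right→left: 3 0 4 5 6 8 7 3 4 4 5 4 8
Double every second digit counting from the check-digit position (so the 1st, 3rd, 5th, ... of the partial from the right).
  doubled (with −9 where >9): 6 8 3 5 8 1 7 → sum 38
  kept as-is: 0 5 8 3 4 4 → sum 24
Total = 38 + 24 = 62.
Check digit = (10 − (62 mod 10)) mod 10 = 8.

8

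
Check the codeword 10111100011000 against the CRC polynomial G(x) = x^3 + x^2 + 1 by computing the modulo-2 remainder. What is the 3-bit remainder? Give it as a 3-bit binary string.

000

Modulo-2 division of 10111100011000 by 1101:
  pos 0: 1011 XOR 1101 = 0110
  pos 1: 1101 XOR 1101 = 0000
  pos 5: 1000 XOR 1101 = 0101
  pos 6: 1011 XOR 1101 = 0110
  pos 7: 1101 XOR 1101 = 0000
Remainder = 000 (zero — the frame passes the CRC check).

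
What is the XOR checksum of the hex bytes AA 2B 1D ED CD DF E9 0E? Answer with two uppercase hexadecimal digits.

XOR the bytes together:
  start with 0xAA
  0xAA ⊕ 0x2B = 0x81
  0x81 ⊕ 0x1D = 0x9C
  0x9C ⊕ 0xED = 0x71
  0x71 ⊕ 0xCD = 0xBC
  0xBC ⊕ 0xDF = 0x63
  0x63 ⊕ 0xE9 = 0x8A
  0x8A ⊕ 0x0E = 0x84

84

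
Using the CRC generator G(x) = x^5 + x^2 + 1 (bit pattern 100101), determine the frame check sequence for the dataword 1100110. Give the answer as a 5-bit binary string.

Append 5 zeros: 110011000000. Divide by 100101 (XOR where the leading bit is 1):
  pos 0: 110011 XOR 100101 = 010110
  pos 1: 101100 XOR 100101 = 001001
  pos 3: 100100 XOR 100101 = 000001
Remainder (last 5 bits) = 01000. This is the CRC / FCS.

01000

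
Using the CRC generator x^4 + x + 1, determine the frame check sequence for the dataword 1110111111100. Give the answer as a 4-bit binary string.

0100

Append 4 zeros: 11101111111000000. Divide by 10011 (XOR where the leading bit is 1):
  pos 0: 11101 XOR 10011 = 01110
  pos 1: 11101 XOR 10011 = 01110
  pos 2: 11101 XOR 10011 = 01110
  pos 3: 11101 XOR 10011 = 01110
  pos 4: 11101 XOR 10011 = 01110
  pos 5: 11101 XOR 10011 = 01110
  pos 6: 11101 XOR 10011 = 01110
  pos 7: 11100 XOR 10011 = 01111
  pos 8: 11110 XOR 10011 = 01101
  pos 9: 11010 XOR 10011 = 01001
  pos 10: 10010 XOR 10011 = 00001
Remainder (last 4 bits) = 0100. This is the CRC / FCS.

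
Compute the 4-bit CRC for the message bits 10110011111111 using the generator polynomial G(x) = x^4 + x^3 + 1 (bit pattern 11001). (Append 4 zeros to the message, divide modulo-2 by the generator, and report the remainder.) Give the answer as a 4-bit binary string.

Append 4 zeros: 101100111111110000. Divide by 11001 (XOR where the leading bit is 1):
  pos 0: 10110 XOR 11001 = 01111
  pos 1: 11110 XOR 11001 = 00111
  pos 3: 11111 XOR 11001 = 00110
  pos 5: 11011 XOR 11001 = 00010
  pos 8: 10111 XOR 11001 = 01110
  pos 9: 11101 XOR 11001 = 00100
  pos 11: 10000 XOR 11001 = 01001
  pos 12: 10010 XOR 11001 = 01011
  pos 13: 10110 XOR 11001 = 01111
Remainder (last 4 bits) = 1111. This is the CRC / FCS.

1111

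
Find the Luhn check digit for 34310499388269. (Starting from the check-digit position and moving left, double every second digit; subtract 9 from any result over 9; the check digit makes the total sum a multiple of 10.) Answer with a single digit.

1

Partial digits right→left: 9 6 2 8 8 3 9 9 4 0 1 3 4 3
Double every second digit counting from the check-digit position (so the 1st, 3rd, 5th, ... of the partial from the right).
  doubled (with −9 where >9): 9 4 7 9 8 2 8 → sum 47
  kept as-is: 6 8 3 9 0 3 3 → sum 32
Total = 47 + 32 = 79.
Check digit = (10 − (79 mod 10)) mod 10 = 1.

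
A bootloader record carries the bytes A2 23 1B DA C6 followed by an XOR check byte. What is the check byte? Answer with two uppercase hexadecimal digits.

XOR the bytes together:
  start with 0xA2
  0xA2 ⊕ 0x23 = 0x81
  0x81 ⊕ 0x1B = 0x9A
  0x9A ⊕ 0xDA = 0x40
  0x40 ⊕ 0xC6 = 0x86

86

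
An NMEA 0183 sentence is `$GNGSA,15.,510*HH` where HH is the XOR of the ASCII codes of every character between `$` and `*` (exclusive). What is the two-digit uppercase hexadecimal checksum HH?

42

XOR the ASCII codes of the payload characters:
  'G' = 0x47 → acc = 0x47
  'N' = 0x4E → acc = 0x09
  'G' = 0x47 → acc = 0x4E
  'S' = 0x53 → acc = 0x1D
  'A' = 0x41 → acc = 0x5C
  ',' = 0x2C → acc = 0x70
  '1' = 0x31 → acc = 0x41
  '5' = 0x35 → acc = 0x74
  '.' = 0x2E → acc = 0x5A
  ',' = 0x2C → acc = 0x76
  '5' = 0x35 → acc = 0x43
  '1' = 0x31 → acc = 0x72
  '0' = 0x30 → acc = 0x42
Checksum = 0x42.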